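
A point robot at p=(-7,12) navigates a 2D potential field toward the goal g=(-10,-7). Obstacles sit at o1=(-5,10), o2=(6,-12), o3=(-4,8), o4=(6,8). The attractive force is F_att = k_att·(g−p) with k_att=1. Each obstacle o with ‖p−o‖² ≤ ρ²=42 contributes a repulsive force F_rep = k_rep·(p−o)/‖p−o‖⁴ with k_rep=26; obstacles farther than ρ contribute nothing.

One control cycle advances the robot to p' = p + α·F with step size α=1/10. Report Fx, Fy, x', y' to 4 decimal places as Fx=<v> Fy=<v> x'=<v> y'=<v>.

Fx=-3.9373 Fy=-18.0211 x'=-7.3937 y'=10.1979

F_att = 1·(g−p) = 1·(-3,-19) = (-3.0000,-19.0000)
o1: d²=8 ≤ ρ²=42; F_rep = 26·(-2,2)/8² = (-0.8125,0.8125)
o2: d²=745 > ρ²=42 → inactive
o3: d²=25 ≤ ρ²=42; F_rep = 26·(-3,4)/25² = (-0.1248,0.1664)
o4: d²=185 > ρ²=42 → inactive
F = F_att + ΣF_rep = (-3.9373,-18.0211)
p' = p + 1/10·F = (-7.3937,10.1979)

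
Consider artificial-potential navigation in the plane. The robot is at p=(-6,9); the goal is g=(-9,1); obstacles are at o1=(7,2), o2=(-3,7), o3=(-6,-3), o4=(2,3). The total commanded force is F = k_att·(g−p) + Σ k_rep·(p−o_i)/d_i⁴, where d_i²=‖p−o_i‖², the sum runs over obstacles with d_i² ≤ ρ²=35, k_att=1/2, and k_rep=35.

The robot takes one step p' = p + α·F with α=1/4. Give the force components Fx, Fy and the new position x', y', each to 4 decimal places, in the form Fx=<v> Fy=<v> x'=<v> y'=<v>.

F_att = 1/2·(g−p) = 1/2·(-3,-8) = (-1.5000,-4.0000)
o1: d²=218 > ρ²=35 → inactive
o2: d²=13 ≤ ρ²=35; F_rep = 35·(-3,2)/13² = (-0.6213,0.4142)
o3: d²=144 > ρ²=35 → inactive
o4: d²=100 > ρ²=35 → inactive
F = F_att + ΣF_rep = (-2.1213,-3.5858)
p' = p + 1/4·F = (-6.5303,8.1036)

Fx=-2.1213 Fy=-3.5858 x'=-6.5303 y'=8.1036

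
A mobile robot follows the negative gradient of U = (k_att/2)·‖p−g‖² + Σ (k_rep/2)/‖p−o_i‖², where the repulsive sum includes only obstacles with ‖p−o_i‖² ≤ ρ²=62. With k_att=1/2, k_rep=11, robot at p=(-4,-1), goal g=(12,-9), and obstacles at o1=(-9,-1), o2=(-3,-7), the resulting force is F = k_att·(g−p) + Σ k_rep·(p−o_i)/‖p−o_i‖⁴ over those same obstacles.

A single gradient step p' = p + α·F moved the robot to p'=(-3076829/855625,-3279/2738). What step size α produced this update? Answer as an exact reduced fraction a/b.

α = 1/20

F_att = 1/2·(g−p) = 1/2·(16,-8) = (8.0000,-4.0000)
o1: d²=25 ≤ ρ²=62; F_rep = 11·(5,0)/25² = (0.0880,0.0000)
o2: d²=37 ≤ ρ²=62; F_rep = 11·(-1,6)/37² = (-0.0080,0.0482)
F = F_att + ΣF_rep = (8.0800,-3.9518)
Δp = p'−p = (0.4040,-0.1976); α = Δx/Fx = (345671/855625) / (1382684/171125) = 1/20
check: Δy/Fy = (-541/2738) / (-5410/1369) = 1/20 ✓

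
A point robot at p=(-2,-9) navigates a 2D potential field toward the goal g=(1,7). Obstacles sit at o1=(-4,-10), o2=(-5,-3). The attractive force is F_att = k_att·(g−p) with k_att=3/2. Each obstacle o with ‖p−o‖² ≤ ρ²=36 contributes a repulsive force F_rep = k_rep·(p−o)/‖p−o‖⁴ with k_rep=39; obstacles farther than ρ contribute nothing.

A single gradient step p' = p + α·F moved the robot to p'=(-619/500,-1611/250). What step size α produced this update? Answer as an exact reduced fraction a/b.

α = 1/10

F_att = 3/2·(g−p) = 3/2·(3,16) = (4.5000,24.0000)
o1: d²=5 ≤ ρ²=36; F_rep = 39·(2,1)/5² = (3.1200,1.5600)
o2: d²=45 > ρ²=36 → inactive
F = F_att + ΣF_rep = (7.6200,25.5600)
Δp = p'−p = (0.7620,2.5560); α = Δx/Fx = (381/500) / (381/50) = 1/10
check: Δy/Fy = (639/250) / (639/25) = 1/10 ✓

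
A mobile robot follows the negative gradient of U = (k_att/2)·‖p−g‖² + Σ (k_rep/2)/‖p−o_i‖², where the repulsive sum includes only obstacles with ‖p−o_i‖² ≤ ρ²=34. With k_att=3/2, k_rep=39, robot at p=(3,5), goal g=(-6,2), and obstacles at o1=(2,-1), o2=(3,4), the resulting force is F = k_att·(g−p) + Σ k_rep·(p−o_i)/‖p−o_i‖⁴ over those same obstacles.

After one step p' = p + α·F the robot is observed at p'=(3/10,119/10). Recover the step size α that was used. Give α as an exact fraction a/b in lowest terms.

F_att = 3/2·(g−p) = 3/2·(-9,-3) = (-13.5000,-4.5000)
o1: d²=37 > ρ²=34 → inactive
o2: d²=1 ≤ ρ²=34; F_rep = 39·(0,1)/1² = (0.0000,39.0000)
F = F_att + ΣF_rep = (-13.5000,34.5000)
Δp = p'−p = (-2.7000,6.9000); α = Δx/Fx = (-27/10) / (-27/2) = 1/5
check: Δy/Fy = (69/10) / (69/2) = 1/5 ✓

α = 1/5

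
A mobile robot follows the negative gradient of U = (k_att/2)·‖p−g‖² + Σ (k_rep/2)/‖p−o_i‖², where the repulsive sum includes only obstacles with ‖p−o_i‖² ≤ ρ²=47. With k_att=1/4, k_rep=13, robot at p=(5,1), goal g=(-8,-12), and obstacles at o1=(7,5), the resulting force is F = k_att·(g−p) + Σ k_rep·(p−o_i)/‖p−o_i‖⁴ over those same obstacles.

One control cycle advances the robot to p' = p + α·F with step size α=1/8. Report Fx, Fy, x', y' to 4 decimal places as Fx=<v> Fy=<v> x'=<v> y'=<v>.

Fx=-3.3150 Fy=-3.3800 x'=4.5856 y'=0.5775

F_att = 1/4·(g−p) = 1/4·(-13,-13) = (-3.2500,-3.2500)
o1: d²=20 ≤ ρ²=47; F_rep = 13·(-2,-4)/20² = (-0.0650,-0.1300)
F = F_att + ΣF_rep = (-3.3150,-3.3800)
p' = p + 1/8·F = (4.5856,0.5775)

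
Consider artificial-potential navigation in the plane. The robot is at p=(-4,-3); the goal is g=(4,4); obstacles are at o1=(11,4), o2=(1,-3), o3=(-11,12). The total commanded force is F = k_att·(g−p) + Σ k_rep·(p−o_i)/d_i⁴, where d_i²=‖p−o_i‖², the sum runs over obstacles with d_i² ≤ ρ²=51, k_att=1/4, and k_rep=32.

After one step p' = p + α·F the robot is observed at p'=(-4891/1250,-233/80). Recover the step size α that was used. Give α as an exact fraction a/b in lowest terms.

α = 1/20

F_att = 1/4·(g−p) = 1/4·(8,7) = (2.0000,1.7500)
o1: d²=274 > ρ²=51 → inactive
o2: d²=25 ≤ ρ²=51; F_rep = 32·(-5,0)/25² = (-0.2560,0.0000)
o3: d²=274 > ρ²=51 → inactive
F = F_att + ΣF_rep = (1.7440,1.7500)
Δp = p'−p = (0.0872,0.0875); α = Δx/Fx = (109/1250) / (218/125) = 1/20
check: Δy/Fy = (7/80) / (7/4) = 1/20 ✓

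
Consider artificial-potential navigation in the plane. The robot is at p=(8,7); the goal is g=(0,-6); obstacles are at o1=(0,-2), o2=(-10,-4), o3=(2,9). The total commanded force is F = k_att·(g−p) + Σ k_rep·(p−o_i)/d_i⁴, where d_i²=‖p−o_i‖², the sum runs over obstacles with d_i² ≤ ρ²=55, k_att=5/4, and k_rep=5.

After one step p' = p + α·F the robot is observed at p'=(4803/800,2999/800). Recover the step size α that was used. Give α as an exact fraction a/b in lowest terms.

α = 1/5

F_att = 5/4·(g−p) = 5/4·(-8,-13) = (-10.0000,-16.2500)
o1: d²=145 > ρ²=55 → inactive
o2: d²=445 > ρ²=55 → inactive
o3: d²=40 ≤ ρ²=55; F_rep = 5·(6,-2)/40² = (0.0187,-0.0063)
F = F_att + ΣF_rep = (-9.9812,-16.2563)
Δp = p'−p = (-1.9963,-3.2513); α = Δx/Fx = (-1597/800) / (-1597/160) = 1/5
check: Δy/Fy = (-2601/800) / (-2601/160) = 1/5 ✓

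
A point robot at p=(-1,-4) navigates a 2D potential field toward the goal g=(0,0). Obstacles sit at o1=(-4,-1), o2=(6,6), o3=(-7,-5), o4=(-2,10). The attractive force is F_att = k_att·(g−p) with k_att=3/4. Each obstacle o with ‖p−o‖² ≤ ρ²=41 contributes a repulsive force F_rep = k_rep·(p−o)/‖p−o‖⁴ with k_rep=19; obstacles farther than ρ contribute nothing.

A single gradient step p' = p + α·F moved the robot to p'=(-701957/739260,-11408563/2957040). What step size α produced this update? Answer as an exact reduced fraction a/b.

F_att = 3/4·(g−p) = 3/4·(1,4) = (0.7500,3.0000)
o1: d²=18 ≤ ρ²=41; F_rep = 19·(3,-3)/18² = (0.1759,-0.1759)
o2: d²=149 > ρ²=41 → inactive
o3: d²=37 ≤ ρ²=41; F_rep = 19·(6,1)/37² = (0.0833,0.0139)
o4: d²=197 > ρ²=41 → inactive
F = F_att + ΣF_rep = (1.0092,2.8380)
Δp = p'−p = (0.0505,0.1419); α = Δx/Fx = (37303/739260) / (37303/36963) = 1/20
check: Δy/Fy = (419597/2957040) / (419597/147852) = 1/20 ✓

α = 1/20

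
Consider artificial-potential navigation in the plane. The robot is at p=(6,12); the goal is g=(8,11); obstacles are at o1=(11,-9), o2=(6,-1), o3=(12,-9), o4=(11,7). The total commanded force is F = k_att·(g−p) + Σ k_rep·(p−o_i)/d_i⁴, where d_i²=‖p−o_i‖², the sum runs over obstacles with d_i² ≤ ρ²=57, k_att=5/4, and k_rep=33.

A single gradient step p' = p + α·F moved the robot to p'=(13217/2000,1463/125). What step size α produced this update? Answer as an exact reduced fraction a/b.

α = 1/4

F_att = 5/4·(g−p) = 5/4·(2,-1) = (2.5000,-1.2500)
o1: d²=466 > ρ²=57 → inactive
o2: d²=169 > ρ²=57 → inactive
o3: d²=477 > ρ²=57 → inactive
o4: d²=50 ≤ ρ²=57; F_rep = 33·(-5,5)/50² = (-0.0660,0.0660)
F = F_att + ΣF_rep = (2.4340,-1.1840)
Δp = p'−p = (0.6085,-0.2960); α = Δx/Fx = (1217/2000) / (1217/500) = 1/4
check: Δy/Fy = (-37/125) / (-148/125) = 1/4 ✓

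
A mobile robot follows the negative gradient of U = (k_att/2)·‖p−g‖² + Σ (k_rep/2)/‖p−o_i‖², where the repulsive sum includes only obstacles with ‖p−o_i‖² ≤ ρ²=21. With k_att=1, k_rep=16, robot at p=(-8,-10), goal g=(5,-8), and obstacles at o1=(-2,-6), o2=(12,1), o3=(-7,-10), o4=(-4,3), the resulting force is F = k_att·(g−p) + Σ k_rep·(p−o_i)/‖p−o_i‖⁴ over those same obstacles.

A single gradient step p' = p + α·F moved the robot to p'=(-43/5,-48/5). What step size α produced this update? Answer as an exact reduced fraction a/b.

α = 1/5

F_att = 1·(g−p) = 1·(13,2) = (13.0000,2.0000)
o1: d²=52 > ρ²=21 → inactive
o2: d²=521 > ρ²=21 → inactive
o3: d²=1 ≤ ρ²=21; F_rep = 16·(-1,0)/1² = (-16.0000,0.0000)
o4: d²=185 > ρ²=21 → inactive
F = F_att + ΣF_rep = (-3.0000,2.0000)
Δp = p'−p = (-0.6000,0.4000); α = Δx/Fx = (-3/5) / (-3) = 1/5
check: Δy/Fy = (2/5) / (2) = 1/5 ✓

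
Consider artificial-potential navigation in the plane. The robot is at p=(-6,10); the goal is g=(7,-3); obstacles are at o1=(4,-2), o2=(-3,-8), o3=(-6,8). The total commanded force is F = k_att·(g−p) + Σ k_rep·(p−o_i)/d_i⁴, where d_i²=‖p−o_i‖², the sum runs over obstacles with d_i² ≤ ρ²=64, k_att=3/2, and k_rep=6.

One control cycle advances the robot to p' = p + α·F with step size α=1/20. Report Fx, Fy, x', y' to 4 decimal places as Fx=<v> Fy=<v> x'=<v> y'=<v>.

Fx=19.5000 Fy=-18.7500 x'=-5.0250 y'=9.0625

F_att = 3/2·(g−p) = 3/2·(13,-13) = (19.5000,-19.5000)
o1: d²=244 > ρ²=64 → inactive
o2: d²=333 > ρ²=64 → inactive
o3: d²=4 ≤ ρ²=64; F_rep = 6·(0,2)/4² = (0.0000,0.7500)
F = F_att + ΣF_rep = (19.5000,-18.7500)
p' = p + 1/20·F = (-5.0250,9.0625)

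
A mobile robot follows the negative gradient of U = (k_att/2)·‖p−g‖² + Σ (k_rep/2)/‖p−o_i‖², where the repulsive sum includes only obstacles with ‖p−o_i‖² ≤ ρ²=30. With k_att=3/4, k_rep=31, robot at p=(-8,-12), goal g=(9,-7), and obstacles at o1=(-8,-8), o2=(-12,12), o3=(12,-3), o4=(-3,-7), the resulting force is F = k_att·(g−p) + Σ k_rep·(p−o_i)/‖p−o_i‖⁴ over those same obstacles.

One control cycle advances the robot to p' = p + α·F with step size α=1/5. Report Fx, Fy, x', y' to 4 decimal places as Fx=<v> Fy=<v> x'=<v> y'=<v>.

F_att = 3/4·(g−p) = 3/4·(17,5) = (12.7500,3.7500)
o1: d²=16 ≤ ρ²=30; F_rep = 31·(0,-4)/16² = (0.0000,-0.4844)
o2: d²=592 > ρ²=30 → inactive
o3: d²=481 > ρ²=30 → inactive
o4: d²=50 > ρ²=30 → inactive
F = F_att + ΣF_rep = (12.7500,3.2656)
p' = p + 1/5·F = (-5.4500,-11.3469)

Fx=12.7500 Fy=3.2656 x'=-5.4500 y'=-11.3469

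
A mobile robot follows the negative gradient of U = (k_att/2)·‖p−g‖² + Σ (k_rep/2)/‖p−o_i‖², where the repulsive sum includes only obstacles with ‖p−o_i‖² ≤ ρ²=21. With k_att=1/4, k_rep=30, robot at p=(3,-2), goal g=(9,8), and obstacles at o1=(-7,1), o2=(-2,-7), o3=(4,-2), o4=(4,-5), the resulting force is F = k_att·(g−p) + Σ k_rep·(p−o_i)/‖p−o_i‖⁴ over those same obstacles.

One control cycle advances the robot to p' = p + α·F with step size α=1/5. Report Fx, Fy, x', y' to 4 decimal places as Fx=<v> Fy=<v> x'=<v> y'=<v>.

F_att = 1/4·(g−p) = 1/4·(6,10) = (1.5000,2.5000)
o1: d²=109 > ρ²=21 → inactive
o2: d²=50 > ρ²=21 → inactive
o3: d²=1 ≤ ρ²=21; F_rep = 30·(-1,0)/1² = (-30.0000,0.0000)
o4: d²=10 ≤ ρ²=21; F_rep = 30·(-1,3)/10² = (-0.3000,0.9000)
F = F_att + ΣF_rep = (-28.8000,3.4000)
p' = p + 1/5·F = (-2.7600,-1.3200)

Fx=-28.8000 Fy=3.4000 x'=-2.7600 y'=-1.3200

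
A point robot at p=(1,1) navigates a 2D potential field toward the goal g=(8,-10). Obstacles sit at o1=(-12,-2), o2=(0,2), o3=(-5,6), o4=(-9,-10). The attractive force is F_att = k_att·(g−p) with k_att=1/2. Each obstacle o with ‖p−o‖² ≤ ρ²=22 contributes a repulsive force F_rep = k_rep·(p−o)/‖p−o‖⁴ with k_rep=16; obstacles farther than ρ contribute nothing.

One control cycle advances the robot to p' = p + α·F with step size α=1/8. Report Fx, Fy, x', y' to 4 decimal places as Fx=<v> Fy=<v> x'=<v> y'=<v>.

Fx=7.5000 Fy=-9.5000 x'=1.9375 y'=-0.1875

F_att = 1/2·(g−p) = 1/2·(7,-11) = (3.5000,-5.5000)
o1: d²=178 > ρ²=22 → inactive
o2: d²=2 ≤ ρ²=22; F_rep = 16·(1,-1)/2² = (4.0000,-4.0000)
o3: d²=61 > ρ²=22 → inactive
o4: d²=221 > ρ²=22 → inactive
F = F_att + ΣF_rep = (7.5000,-9.5000)
p' = p + 1/8·F = (1.9375,-0.1875)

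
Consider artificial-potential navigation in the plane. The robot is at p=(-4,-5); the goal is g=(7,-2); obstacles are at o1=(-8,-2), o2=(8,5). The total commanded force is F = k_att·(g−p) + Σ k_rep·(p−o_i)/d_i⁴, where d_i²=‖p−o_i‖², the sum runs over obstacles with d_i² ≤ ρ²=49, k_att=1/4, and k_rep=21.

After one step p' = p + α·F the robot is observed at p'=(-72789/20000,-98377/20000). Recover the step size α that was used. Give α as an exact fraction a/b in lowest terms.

α = 1/8

F_att = 1/4·(g−p) = 1/4·(11,3) = (2.7500,0.7500)
o1: d²=25 ≤ ρ²=49; F_rep = 21·(4,-3)/25² = (0.1344,-0.1008)
o2: d²=244 > ρ²=49 → inactive
F = F_att + ΣF_rep = (2.8844,0.6492)
Δp = p'−p = (0.3605,0.0811); α = Δx/Fx = (7211/20000) / (7211/2500) = 1/8
check: Δy/Fy = (1623/20000) / (1623/2500) = 1/8 ✓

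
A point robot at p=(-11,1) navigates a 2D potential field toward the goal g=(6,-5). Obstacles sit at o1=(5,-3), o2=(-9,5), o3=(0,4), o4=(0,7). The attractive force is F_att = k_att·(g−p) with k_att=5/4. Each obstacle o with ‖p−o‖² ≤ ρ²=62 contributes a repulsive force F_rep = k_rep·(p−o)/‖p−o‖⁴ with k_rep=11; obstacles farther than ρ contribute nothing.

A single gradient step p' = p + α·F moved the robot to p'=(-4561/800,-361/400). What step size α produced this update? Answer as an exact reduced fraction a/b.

α = 1/4

F_att = 5/4·(g−p) = 5/4·(17,-6) = (21.2500,-7.5000)
o1: d²=272 > ρ²=62 → inactive
o2: d²=20 ≤ ρ²=62; F_rep = 11·(-2,-4)/20² = (-0.0550,-0.1100)
o3: d²=130 > ρ²=62 → inactive
o4: d²=157 > ρ²=62 → inactive
F = F_att + ΣF_rep = (21.1950,-7.6100)
Δp = p'−p = (5.2988,-1.9025); α = Δx/Fx = (4239/800) / (4239/200) = 1/4
check: Δy/Fy = (-761/400) / (-761/100) = 1/4 ✓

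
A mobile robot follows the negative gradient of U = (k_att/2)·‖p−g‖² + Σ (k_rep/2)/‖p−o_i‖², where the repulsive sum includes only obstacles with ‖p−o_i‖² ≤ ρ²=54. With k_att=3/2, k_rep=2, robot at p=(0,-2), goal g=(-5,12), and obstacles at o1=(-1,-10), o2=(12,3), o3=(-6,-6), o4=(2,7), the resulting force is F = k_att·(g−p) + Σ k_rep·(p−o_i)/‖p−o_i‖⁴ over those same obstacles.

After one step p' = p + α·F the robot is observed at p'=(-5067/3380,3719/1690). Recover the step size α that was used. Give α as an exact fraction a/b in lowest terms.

F_att = 3/2·(g−p) = 3/2·(-5,14) = (-7.5000,21.0000)
o1: d²=65 > ρ²=54 → inactive
o2: d²=169 > ρ²=54 → inactive
o3: d²=52 ≤ ρ²=54; F_rep = 2·(6,4)/52² = (0.0044,0.0030)
o4: d²=85 > ρ²=54 → inactive
F = F_att + ΣF_rep = (-7.4956,21.0030)
Δp = p'−p = (-1.4991,4.2006); α = Δx/Fx = (-5067/3380) / (-5067/676) = 1/5
check: Δy/Fy = (7099/1690) / (7099/338) = 1/5 ✓

α = 1/5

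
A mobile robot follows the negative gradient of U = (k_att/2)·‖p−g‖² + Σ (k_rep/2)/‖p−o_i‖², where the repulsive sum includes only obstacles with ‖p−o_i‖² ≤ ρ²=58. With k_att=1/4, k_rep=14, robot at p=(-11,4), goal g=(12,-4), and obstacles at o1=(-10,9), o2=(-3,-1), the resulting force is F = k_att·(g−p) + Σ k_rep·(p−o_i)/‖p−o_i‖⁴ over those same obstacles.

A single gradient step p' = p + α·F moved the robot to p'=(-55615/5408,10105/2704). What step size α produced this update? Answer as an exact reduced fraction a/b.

α = 1/8

F_att = 1/4·(g−p) = 1/4·(23,-8) = (5.7500,-2.0000)
o1: d²=26 ≤ ρ²=58; F_rep = 14·(-1,-5)/26² = (-0.0207,-0.1036)
o2: d²=89 > ρ²=58 → inactive
F = F_att + ΣF_rep = (5.7293,-2.1036)
Δp = p'−p = (0.7162,-0.2629); α = Δx/Fx = (3873/5408) / (3873/676) = 1/8
check: Δy/Fy = (-711/2704) / (-711/338) = 1/8 ✓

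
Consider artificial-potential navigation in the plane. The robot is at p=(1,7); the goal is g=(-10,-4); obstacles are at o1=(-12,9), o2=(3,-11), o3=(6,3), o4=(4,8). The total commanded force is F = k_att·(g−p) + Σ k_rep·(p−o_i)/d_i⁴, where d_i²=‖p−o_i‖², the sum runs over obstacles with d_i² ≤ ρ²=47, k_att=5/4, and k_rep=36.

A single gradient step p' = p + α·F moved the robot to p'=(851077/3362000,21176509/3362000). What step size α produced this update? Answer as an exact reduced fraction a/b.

F_att = 5/4·(g−p) = 5/4·(-11,-11) = (-13.7500,-13.7500)
o1: d²=173 > ρ²=47 → inactive
o2: d²=328 > ρ²=47 → inactive
o3: d²=41 ≤ ρ²=47; F_rep = 36·(-5,4)/41² = (-0.1071,0.0857)
o4: d²=10 ≤ ρ²=47; F_rep = 36·(-3,-1)/10² = (-1.0800,-0.3600)
F = F_att + ΣF_rep = (-14.9371,-14.0243)
Δp = p'−p = (-0.7469,-0.7012); α = Δx/Fx = (-2510923/3362000) / (-2510923/168100) = 1/20
check: Δy/Fy = (-2357491/3362000) / (-2357491/168100) = 1/20 ✓

α = 1/20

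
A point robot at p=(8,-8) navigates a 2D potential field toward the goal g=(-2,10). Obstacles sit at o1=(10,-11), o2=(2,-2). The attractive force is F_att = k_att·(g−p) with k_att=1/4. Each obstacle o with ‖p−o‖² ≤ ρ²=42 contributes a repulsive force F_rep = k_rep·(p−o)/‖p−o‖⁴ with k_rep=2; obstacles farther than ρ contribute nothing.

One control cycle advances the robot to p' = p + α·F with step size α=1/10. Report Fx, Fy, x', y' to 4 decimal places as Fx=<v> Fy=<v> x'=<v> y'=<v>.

Fx=-2.5237 Fy=4.5355 x'=7.7476 y'=-7.5464

F_att = 1/4·(g−p) = 1/4·(-10,18) = (-2.5000,4.5000)
o1: d²=13 ≤ ρ²=42; F_rep = 2·(-2,3)/13² = (-0.0237,0.0355)
o2: d²=72 > ρ²=42 → inactive
F = F_att + ΣF_rep = (-2.5237,4.5355)
p' = p + 1/10·F = (7.7476,-7.5464)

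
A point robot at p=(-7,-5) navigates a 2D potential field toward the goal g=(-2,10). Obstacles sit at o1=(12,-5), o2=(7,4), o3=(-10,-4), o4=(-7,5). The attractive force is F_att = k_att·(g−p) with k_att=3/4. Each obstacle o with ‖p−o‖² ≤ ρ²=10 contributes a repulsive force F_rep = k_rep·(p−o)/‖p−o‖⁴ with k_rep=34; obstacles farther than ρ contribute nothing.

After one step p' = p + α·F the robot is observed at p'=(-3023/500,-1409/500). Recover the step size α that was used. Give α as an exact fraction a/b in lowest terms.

α = 1/5

F_att = 3/4·(g−p) = 3/4·(5,15) = (3.7500,11.2500)
o1: d²=361 > ρ²=10 → inactive
o2: d²=277 > ρ²=10 → inactive
o3: d²=10 ≤ ρ²=10; F_rep = 34·(3,-1)/10² = (1.0200,-0.3400)
o4: d²=100 > ρ²=10 → inactive
F = F_att + ΣF_rep = (4.7700,10.9100)
Δp = p'−p = (0.9540,2.1820); α = Δx/Fx = (477/500) / (477/100) = 1/5
check: Δy/Fy = (1091/500) / (1091/100) = 1/5 ✓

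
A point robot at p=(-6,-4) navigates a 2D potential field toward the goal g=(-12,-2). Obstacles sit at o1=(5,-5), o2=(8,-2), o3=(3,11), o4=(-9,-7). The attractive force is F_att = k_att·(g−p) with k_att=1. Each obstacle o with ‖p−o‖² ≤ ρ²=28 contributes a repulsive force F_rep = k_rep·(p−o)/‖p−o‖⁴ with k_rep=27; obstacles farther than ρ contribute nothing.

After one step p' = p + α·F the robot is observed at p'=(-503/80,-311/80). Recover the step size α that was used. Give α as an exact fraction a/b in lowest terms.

α = 1/20

F_att = 1·(g−p) = 1·(-6,2) = (-6.0000,2.0000)
o1: d²=122 > ρ²=28 → inactive
o2: d²=200 > ρ²=28 → inactive
o3: d²=306 > ρ²=28 → inactive
o4: d²=18 ≤ ρ²=28; F_rep = 27·(3,3)/18² = (0.2500,0.2500)
F = F_att + ΣF_rep = (-5.7500,2.2500)
Δp = p'−p = (-0.2875,0.1125); α = Δx/Fx = (-23/80) / (-23/4) = 1/20
check: Δy/Fy = (9/80) / (9/4) = 1/20 ✓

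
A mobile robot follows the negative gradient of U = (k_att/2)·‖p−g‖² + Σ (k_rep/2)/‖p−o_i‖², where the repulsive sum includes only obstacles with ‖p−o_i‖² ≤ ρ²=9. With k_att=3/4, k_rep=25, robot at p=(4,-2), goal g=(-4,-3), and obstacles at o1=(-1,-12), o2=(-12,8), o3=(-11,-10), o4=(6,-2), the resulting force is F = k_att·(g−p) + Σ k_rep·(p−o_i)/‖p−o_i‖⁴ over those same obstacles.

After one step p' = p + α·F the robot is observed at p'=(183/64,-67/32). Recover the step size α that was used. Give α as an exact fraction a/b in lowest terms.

F_att = 3/4·(g−p) = 3/4·(-8,-1) = (-6.0000,-0.7500)
o1: d²=125 > ρ²=9 → inactive
o2: d²=356 > ρ²=9 → inactive
o3: d²=289 > ρ²=9 → inactive
o4: d²=4 ≤ ρ²=9; F_rep = 25·(-2,0)/4² = (-3.1250,0.0000)
F = F_att + ΣF_rep = (-9.1250,-0.7500)
Δp = p'−p = (-1.1406,-0.0938); α = Δx/Fx = (-73/64) / (-73/8) = 1/8
check: Δy/Fy = (-3/32) / (-3/4) = 1/8 ✓

α = 1/8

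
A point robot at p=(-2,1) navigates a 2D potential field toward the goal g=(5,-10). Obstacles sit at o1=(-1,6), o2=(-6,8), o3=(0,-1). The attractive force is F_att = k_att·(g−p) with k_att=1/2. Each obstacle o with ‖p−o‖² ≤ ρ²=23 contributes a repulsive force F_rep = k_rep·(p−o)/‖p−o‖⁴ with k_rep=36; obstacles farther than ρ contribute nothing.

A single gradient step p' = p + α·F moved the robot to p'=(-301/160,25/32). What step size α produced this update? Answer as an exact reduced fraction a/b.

F_att = 1/2·(g−p) = 1/2·(7,-11) = (3.5000,-5.5000)
o1: d²=26 > ρ²=23 → inactive
o2: d²=65 > ρ²=23 → inactive
o3: d²=8 ≤ ρ²=23; F_rep = 36·(-2,2)/8² = (-1.1250,1.1250)
F = F_att + ΣF_rep = (2.3750,-4.3750)
Δp = p'−p = (0.1187,-0.2188); α = Δx/Fx = (19/160) / (19/8) = 1/20
check: Δy/Fy = (-7/32) / (-35/8) = 1/20 ✓

α = 1/20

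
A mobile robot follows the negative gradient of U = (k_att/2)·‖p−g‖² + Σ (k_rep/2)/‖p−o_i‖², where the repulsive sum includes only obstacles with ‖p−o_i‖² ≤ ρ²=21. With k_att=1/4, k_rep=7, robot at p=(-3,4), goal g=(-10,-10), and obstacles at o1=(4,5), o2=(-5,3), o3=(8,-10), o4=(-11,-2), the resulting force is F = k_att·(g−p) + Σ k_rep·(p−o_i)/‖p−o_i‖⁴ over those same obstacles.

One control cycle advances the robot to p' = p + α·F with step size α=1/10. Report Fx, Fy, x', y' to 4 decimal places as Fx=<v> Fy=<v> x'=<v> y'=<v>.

F_att = 1/4·(g−p) = 1/4·(-7,-14) = (-1.7500,-3.5000)
o1: d²=50 > ρ²=21 → inactive
o2: d²=5 ≤ ρ²=21; F_rep = 7·(2,1)/5² = (0.5600,0.2800)
o3: d²=317 > ρ²=21 → inactive
o4: d²=100 > ρ²=21 → inactive
F = F_att + ΣF_rep = (-1.1900,-3.2200)
p' = p + 1/10·F = (-3.1190,3.6780)

Fx=-1.1900 Fy=-3.2200 x'=-3.1190 y'=3.6780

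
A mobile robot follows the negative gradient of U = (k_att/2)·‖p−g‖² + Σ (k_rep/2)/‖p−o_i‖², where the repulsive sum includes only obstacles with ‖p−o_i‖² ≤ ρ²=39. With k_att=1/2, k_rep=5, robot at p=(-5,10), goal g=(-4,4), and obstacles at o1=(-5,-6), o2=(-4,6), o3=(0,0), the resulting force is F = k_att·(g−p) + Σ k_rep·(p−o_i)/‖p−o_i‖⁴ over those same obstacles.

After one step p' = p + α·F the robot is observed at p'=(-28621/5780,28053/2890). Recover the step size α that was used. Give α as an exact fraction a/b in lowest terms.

F_att = 1/2·(g−p) = 1/2·(1,-6) = (0.5000,-3.0000)
o1: d²=256 > ρ²=39 → inactive
o2: d²=17 ≤ ρ²=39; F_rep = 5·(-1,4)/17² = (-0.0173,0.0692)
o3: d²=125 > ρ²=39 → inactive
F = F_att + ΣF_rep = (0.4827,-2.9308)
Δp = p'−p = (0.0483,-0.2931); α = Δx/Fx = (279/5780) / (279/578) = 1/10
check: Δy/Fy = (-847/2890) / (-847/289) = 1/10 ✓

α = 1/10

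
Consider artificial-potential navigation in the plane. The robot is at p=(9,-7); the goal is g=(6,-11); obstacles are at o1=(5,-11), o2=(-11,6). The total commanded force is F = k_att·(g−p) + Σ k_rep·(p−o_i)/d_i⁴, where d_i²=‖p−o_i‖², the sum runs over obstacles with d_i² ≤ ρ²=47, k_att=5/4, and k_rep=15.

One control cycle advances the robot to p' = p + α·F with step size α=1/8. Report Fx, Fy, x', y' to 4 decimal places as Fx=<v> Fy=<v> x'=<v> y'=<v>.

F_att = 5/4·(g−p) = 5/4·(-3,-4) = (-3.7500,-5.0000)
o1: d²=32 ≤ ρ²=47; F_rep = 15·(4,4)/32² = (0.0586,0.0586)
o2: d²=569 > ρ²=47 → inactive
F = F_att + ΣF_rep = (-3.6914,-4.9414)
p' = p + 1/8·F = (8.5386,-7.6177)

Fx=-3.6914 Fy=-4.9414 x'=8.5386 y'=-7.6177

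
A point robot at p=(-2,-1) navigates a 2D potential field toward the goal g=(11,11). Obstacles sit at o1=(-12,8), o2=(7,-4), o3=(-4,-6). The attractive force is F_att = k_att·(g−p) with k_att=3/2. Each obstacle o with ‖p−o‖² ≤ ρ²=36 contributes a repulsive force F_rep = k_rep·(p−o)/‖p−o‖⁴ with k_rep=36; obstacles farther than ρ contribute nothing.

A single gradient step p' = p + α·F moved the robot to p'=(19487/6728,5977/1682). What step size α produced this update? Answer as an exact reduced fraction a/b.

F_att = 3/2·(g−p) = 3/2·(13,12) = (19.5000,18.0000)
o1: d²=181 > ρ²=36 → inactive
o2: d²=90 > ρ²=36 → inactive
o3: d²=29 ≤ ρ²=36; F_rep = 36·(2,5)/29² = (0.0856,0.2140)
F = F_att + ΣF_rep = (19.5856,18.2140)
Δp = p'−p = (4.8964,4.5535); α = Δx/Fx = (32943/6728) / (32943/1682) = 1/4
check: Δy/Fy = (7659/1682) / (15318/841) = 1/4 ✓

α = 1/4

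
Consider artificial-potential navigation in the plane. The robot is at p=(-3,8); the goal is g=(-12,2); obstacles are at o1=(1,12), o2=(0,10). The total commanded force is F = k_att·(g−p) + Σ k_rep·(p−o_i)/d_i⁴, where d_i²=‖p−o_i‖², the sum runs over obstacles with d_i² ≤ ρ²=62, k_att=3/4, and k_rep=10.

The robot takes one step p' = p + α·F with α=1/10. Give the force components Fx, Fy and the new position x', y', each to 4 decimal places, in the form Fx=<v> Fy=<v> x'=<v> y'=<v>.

Fx=-6.9666 Fy=-4.6574 x'=-3.6967 y'=7.5343

F_att = 3/4·(g−p) = 3/4·(-9,-6) = (-6.7500,-4.5000)
o1: d²=32 ≤ ρ²=62; F_rep = 10·(-4,-4)/32² = (-0.0391,-0.0391)
o2: d²=13 ≤ ρ²=62; F_rep = 10·(-3,-2)/13² = (-0.1775,-0.1183)
F = F_att + ΣF_rep = (-6.9666,-4.6574)
p' = p + 1/10·F = (-3.6967,7.5343)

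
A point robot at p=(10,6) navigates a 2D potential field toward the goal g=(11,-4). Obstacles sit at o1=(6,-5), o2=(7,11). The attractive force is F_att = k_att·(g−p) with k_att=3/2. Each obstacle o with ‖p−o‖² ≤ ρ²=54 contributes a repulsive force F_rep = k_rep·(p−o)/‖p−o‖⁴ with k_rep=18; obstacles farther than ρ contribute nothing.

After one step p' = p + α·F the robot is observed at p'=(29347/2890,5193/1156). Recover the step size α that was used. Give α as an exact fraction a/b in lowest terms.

α = 1/10

F_att = 3/2·(g−p) = 3/2·(1,-10) = (1.5000,-15.0000)
o1: d²=137 > ρ²=54 → inactive
o2: d²=34 ≤ ρ²=54; F_rep = 18·(3,-5)/34² = (0.0467,-0.0779)
F = F_att + ΣF_rep = (1.5467,-15.0779)
Δp = p'−p = (0.1547,-1.5078); α = Δx/Fx = (447/2890) / (447/289) = 1/10
check: Δy/Fy = (-1743/1156) / (-8715/578) = 1/10 ✓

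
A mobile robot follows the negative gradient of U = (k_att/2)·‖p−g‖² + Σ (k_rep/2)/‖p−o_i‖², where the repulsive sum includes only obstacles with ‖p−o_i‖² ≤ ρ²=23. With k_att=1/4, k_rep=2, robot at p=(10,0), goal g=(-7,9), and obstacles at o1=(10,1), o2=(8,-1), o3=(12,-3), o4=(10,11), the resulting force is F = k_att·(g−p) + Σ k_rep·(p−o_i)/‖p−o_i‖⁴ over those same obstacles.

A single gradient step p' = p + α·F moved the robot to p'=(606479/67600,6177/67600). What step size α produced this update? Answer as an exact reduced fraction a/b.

α = 1/4

F_att = 1/4·(g−p) = 1/4·(-17,9) = (-4.2500,2.2500)
o1: d²=1 ≤ ρ²=23; F_rep = 2·(0,-1)/1² = (0.0000,-2.0000)
o2: d²=5 ≤ ρ²=23; F_rep = 2·(2,1)/5² = (0.1600,0.0800)
o3: d²=13 ≤ ρ²=23; F_rep = 2·(-2,3)/13² = (-0.0237,0.0355)
o4: d²=121 > ρ²=23 → inactive
F = F_att + ΣF_rep = (-4.1137,0.3655)
Δp = p'−p = (-1.0284,0.0914); α = Δx/Fx = (-69521/67600) / (-69521/16900) = 1/4
check: Δy/Fy = (6177/67600) / (6177/16900) = 1/4 ✓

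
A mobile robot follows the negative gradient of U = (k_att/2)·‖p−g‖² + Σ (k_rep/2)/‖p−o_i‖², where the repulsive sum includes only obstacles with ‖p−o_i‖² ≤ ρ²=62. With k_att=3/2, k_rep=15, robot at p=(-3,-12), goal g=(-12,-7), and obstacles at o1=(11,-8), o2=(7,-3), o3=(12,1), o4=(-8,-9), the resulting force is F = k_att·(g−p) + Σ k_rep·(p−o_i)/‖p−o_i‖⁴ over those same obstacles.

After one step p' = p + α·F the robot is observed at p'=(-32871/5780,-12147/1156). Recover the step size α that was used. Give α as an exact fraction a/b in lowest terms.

α = 1/5

F_att = 3/2·(g−p) = 3/2·(-9,5) = (-13.5000,7.5000)
o1: d²=212 > ρ²=62 → inactive
o2: d²=181 > ρ²=62 → inactive
o3: d²=394 > ρ²=62 → inactive
o4: d²=34 ≤ ρ²=62; F_rep = 15·(5,-3)/34² = (0.0649,-0.0389)
F = F_att + ΣF_rep = (-13.4351,7.4611)
Δp = p'−p = (-2.6870,1.4922); α = Δx/Fx = (-15531/5780) / (-15531/1156) = 1/5
check: Δy/Fy = (1725/1156) / (8625/1156) = 1/5 ✓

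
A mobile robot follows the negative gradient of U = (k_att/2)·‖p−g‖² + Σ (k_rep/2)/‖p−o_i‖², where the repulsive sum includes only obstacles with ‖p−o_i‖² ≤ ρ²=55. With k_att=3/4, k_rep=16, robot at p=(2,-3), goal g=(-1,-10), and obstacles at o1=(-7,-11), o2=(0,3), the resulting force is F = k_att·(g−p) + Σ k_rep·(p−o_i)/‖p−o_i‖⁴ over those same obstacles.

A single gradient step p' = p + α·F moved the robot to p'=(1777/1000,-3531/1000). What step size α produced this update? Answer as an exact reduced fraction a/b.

F_att = 3/4·(g−p) = 3/4·(-3,-7) = (-2.2500,-5.2500)
o1: d²=145 > ρ²=55 → inactive
o2: d²=40 ≤ ρ²=55; F_rep = 16·(2,-6)/40² = (0.0200,-0.0600)
F = F_att + ΣF_rep = (-2.2300,-5.3100)
Δp = p'−p = (-0.2230,-0.5310); α = Δx/Fx = (-223/1000) / (-223/100) = 1/10
check: Δy/Fy = (-531/1000) / (-531/100) = 1/10 ✓

α = 1/10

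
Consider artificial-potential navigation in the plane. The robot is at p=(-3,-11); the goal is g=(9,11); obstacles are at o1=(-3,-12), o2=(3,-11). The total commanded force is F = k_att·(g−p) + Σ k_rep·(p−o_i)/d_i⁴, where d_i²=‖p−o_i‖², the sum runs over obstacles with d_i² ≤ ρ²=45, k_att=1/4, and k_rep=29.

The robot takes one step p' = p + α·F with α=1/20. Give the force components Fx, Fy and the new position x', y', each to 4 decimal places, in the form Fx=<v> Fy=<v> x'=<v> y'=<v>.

F_att = 1/4·(g−p) = 1/4·(12,22) = (3.0000,5.5000)
o1: d²=1 ≤ ρ²=45; F_rep = 29·(0,1)/1² = (0.0000,29.0000)
o2: d²=36 ≤ ρ²=45; F_rep = 29·(-6,0)/36² = (-0.1343,0.0000)
F = F_att + ΣF_rep = (2.8657,34.5000)
p' = p + 1/20·F = (-2.8567,-9.2750)

Fx=2.8657 Fy=34.5000 x'=-2.8567 y'=-9.2750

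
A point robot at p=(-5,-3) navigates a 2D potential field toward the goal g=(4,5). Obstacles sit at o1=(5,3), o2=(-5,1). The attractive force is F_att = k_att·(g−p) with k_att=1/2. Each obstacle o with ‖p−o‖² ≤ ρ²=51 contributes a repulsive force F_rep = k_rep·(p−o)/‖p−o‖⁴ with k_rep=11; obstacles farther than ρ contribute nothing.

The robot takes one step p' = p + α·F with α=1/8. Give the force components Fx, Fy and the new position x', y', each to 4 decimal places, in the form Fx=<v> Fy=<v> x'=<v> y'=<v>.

F_att = 1/2·(g−p) = 1/2·(9,8) = (4.5000,4.0000)
o1: d²=136 > ρ²=51 → inactive
o2: d²=16 ≤ ρ²=51; F_rep = 11·(0,-4)/16² = (0.0000,-0.1719)
F = F_att + ΣF_rep = (4.5000,3.8281)
p' = p + 1/8·F = (-4.4375,-2.5215)

Fx=4.5000 Fy=3.8281 x'=-4.4375 y'=-2.5215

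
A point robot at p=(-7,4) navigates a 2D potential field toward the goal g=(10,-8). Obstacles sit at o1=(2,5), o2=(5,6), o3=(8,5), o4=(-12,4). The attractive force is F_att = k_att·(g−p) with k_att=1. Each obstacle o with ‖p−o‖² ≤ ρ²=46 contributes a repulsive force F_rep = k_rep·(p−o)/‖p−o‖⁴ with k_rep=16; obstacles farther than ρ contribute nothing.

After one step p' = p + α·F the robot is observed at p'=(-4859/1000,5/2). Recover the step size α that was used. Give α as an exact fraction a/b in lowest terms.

α = 1/8

F_att = 1·(g−p) = 1·(17,-12) = (17.0000,-12.0000)
o1: d²=82 > ρ²=46 → inactive
o2: d²=148 > ρ²=46 → inactive
o3: d²=226 > ρ²=46 → inactive
o4: d²=25 ≤ ρ²=46; F_rep = 16·(5,0)/25² = (0.1280,0.0000)
F = F_att + ΣF_rep = (17.1280,-12.0000)
Δp = p'−p = (2.1410,-1.5000); α = Δx/Fx = (2141/1000) / (2141/125) = 1/8
check: Δy/Fy = (-3/2) / (-12) = 1/8 ✓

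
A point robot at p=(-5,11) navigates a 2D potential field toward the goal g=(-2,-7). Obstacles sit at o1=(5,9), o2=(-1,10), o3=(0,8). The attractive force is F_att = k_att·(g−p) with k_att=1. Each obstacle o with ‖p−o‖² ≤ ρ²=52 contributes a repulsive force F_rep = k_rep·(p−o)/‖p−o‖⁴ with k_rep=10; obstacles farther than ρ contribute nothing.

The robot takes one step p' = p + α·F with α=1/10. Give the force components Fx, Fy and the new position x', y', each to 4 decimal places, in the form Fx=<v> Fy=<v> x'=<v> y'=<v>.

F_att = 1·(g−p) = 1·(3,-18) = (3.0000,-18.0000)
o1: d²=104 > ρ²=52 → inactive
o2: d²=17 ≤ ρ²=52; F_rep = 10·(-4,1)/17² = (-0.1384,0.0346)
o3: d²=34 ≤ ρ²=52; F_rep = 10·(-5,3)/34² = (-0.0433,0.0260)
F = F_att + ΣF_rep = (2.8183,-17.9394)
p' = p + 1/10·F = (-4.7182,9.2061)

Fx=2.8183 Fy=-17.9394 x'=-4.7182 y'=9.2061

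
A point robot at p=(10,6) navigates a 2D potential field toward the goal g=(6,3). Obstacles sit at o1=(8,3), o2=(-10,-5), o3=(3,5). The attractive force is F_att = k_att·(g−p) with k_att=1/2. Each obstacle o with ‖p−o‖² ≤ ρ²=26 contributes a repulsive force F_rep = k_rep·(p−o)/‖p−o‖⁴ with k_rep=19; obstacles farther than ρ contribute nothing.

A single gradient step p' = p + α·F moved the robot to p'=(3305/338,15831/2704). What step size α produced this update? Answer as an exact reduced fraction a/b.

α = 1/8

F_att = 1/2·(g−p) = 1/2·(-4,-3) = (-2.0000,-1.5000)
o1: d²=13 ≤ ρ²=26; F_rep = 19·(2,3)/13² = (0.2249,0.3373)
o2: d²=521 > ρ²=26 → inactive
o3: d²=50 > ρ²=26 → inactive
F = F_att + ΣF_rep = (-1.7751,-1.1627)
Δp = p'−p = (-0.2219,-0.1453); α = Δx/Fx = (-75/338) / (-300/169) = 1/8
check: Δy/Fy = (-393/2704) / (-393/338) = 1/8 ✓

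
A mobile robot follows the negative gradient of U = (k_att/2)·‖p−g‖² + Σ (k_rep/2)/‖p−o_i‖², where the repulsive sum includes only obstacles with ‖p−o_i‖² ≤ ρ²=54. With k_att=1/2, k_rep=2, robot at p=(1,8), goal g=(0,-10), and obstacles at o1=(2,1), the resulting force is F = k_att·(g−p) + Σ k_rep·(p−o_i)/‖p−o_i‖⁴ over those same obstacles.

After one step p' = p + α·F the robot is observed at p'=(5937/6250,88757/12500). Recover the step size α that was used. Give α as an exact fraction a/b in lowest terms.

F_att = 1/2·(g−p) = 1/2·(-1,-18) = (-0.5000,-9.0000)
o1: d²=50 ≤ ρ²=54; F_rep = 2·(-1,7)/50² = (-0.0008,0.0056)
F = F_att + ΣF_rep = (-0.5008,-8.9944)
Δp = p'−p = (-0.0501,-0.8994); α = Δx/Fx = (-313/6250) / (-313/625) = 1/10
check: Δy/Fy = (-11243/12500) / (-11243/1250) = 1/10 ✓

α = 1/10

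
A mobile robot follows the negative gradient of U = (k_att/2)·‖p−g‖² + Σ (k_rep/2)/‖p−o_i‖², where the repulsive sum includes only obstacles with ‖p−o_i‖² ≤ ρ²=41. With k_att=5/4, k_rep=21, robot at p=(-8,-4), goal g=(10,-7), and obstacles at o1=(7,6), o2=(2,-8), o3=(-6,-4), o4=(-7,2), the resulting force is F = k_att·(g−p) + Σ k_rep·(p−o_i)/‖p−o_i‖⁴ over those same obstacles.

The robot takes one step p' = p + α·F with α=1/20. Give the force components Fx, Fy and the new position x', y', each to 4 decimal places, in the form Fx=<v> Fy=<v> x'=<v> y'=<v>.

Fx=19.8597 Fy=-3.8420 x'=-7.0070 y'=-4.1921

F_att = 5/4·(g−p) = 5/4·(18,-3) = (22.5000,-3.7500)
o1: d²=325 > ρ²=41 → inactive
o2: d²=116 > ρ²=41 → inactive
o3: d²=4 ≤ ρ²=41; F_rep = 21·(-2,0)/4² = (-2.6250,0.0000)
o4: d²=37 ≤ ρ²=41; F_rep = 21·(-1,-6)/37² = (-0.0153,-0.0920)
F = F_att + ΣF_rep = (19.8597,-3.8420)
p' = p + 1/20·F = (-7.0070,-4.1921)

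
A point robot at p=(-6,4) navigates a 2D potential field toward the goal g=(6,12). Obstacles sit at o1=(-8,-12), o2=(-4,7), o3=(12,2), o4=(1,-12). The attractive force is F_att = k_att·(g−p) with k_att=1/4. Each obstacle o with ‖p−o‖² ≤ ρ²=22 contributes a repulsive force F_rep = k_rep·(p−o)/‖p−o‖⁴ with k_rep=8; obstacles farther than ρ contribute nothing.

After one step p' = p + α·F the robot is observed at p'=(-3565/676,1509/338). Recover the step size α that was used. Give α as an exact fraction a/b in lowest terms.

F_att = 1/4·(g−p) = 1/4·(12,8) = (3.0000,2.0000)
o1: d²=260 > ρ²=22 → inactive
o2: d²=13 ≤ ρ²=22; F_rep = 8·(-2,-3)/13² = (-0.0947,-0.1420)
o3: d²=328 > ρ²=22 → inactive
o4: d²=305 > ρ²=22 → inactive
F = F_att + ΣF_rep = (2.9053,1.8580)
Δp = p'−p = (0.7263,0.4645); α = Δx/Fx = (491/676) / (491/169) = 1/4
check: Δy/Fy = (157/338) / (314/169) = 1/4 ✓

α = 1/4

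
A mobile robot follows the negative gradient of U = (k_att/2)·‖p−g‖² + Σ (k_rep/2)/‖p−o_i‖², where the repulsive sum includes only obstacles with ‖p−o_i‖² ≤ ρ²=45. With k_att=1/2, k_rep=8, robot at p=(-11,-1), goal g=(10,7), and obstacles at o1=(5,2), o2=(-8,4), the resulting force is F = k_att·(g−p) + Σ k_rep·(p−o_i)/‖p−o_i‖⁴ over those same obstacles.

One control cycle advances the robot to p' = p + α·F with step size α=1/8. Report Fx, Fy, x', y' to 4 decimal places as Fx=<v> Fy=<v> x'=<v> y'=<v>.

Fx=10.4792 Fy=3.9654 x'=-9.6901 y'=-0.5043

F_att = 1/2·(g−p) = 1/2·(21,8) = (10.5000,4.0000)
o1: d²=265 > ρ²=45 → inactive
o2: d²=34 ≤ ρ²=45; F_rep = 8·(-3,-5)/34² = (-0.0208,-0.0346)
F = F_att + ΣF_rep = (10.4792,3.9654)
p' = p + 1/8·F = (-9.6901,-0.5043)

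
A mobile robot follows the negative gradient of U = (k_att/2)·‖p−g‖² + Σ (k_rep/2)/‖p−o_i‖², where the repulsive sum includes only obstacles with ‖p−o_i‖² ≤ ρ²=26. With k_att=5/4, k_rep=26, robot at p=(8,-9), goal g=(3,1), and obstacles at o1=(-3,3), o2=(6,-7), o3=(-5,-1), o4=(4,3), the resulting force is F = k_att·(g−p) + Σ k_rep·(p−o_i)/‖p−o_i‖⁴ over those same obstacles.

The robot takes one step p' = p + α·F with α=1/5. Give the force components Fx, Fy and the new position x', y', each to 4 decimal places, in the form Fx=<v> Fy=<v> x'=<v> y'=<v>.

F_att = 5/4·(g−p) = 5/4·(-5,10) = (-6.2500,12.5000)
o1: d²=265 > ρ²=26 → inactive
o2: d²=8 ≤ ρ²=26; F_rep = 26·(2,-2)/8² = (0.8125,-0.8125)
o3: d²=233 > ρ²=26 → inactive
o4: d²=160 > ρ²=26 → inactive
F = F_att + ΣF_rep = (-5.4375,11.6875)
p' = p + 1/5·F = (6.9125,-6.6625)

Fx=-5.4375 Fy=11.6875 x'=6.9125 y'=-6.6625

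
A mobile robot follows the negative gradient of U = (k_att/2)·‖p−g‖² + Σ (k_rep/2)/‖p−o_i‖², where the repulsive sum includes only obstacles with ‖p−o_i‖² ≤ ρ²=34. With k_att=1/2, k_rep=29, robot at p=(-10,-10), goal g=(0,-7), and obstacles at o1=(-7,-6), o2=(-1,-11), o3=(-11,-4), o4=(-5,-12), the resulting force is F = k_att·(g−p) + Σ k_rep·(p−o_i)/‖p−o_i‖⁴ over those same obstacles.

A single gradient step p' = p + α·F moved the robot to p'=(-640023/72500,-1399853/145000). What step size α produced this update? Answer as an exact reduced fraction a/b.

F_att = 1/2·(g−p) = 1/2·(10,3) = (5.0000,1.5000)
o1: d²=25 ≤ ρ²=34; F_rep = 29·(-3,-4)/25² = (-0.1392,-0.1856)
o2: d²=82 > ρ²=34 → inactive
o3: d²=37 > ρ²=34 → inactive
o4: d²=29 ≤ ρ²=34; F_rep = 29·(-5,2)/29² = (-0.1724,0.0690)
F = F_att + ΣF_rep = (4.6884,1.3834)
Δp = p'−p = (1.1721,0.3458); α = Δx/Fx = (84977/72500) / (84977/18125) = 1/4
check: Δy/Fy = (50147/145000) / (50147/36250) = 1/4 ✓

α = 1/4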